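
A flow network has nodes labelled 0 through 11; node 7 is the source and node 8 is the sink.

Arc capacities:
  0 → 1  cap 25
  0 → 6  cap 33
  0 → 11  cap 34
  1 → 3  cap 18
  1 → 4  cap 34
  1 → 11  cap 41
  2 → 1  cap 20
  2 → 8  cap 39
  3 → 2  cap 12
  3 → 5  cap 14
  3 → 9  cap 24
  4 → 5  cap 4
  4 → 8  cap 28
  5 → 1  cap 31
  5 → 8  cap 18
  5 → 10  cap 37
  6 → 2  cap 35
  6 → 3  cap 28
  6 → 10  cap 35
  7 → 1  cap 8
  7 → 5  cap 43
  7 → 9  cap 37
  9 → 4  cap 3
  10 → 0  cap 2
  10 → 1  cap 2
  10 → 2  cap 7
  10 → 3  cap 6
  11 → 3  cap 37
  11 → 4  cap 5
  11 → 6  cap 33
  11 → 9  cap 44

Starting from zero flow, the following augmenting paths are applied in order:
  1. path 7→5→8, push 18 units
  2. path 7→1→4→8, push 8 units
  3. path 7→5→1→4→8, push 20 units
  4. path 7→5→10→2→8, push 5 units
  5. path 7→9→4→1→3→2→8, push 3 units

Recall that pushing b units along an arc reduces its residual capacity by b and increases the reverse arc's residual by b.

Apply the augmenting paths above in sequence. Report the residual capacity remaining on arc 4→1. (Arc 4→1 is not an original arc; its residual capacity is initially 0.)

after path 1 (7→5→8, push 18): res(4,1)=0
after path 2 (7→1→4→8, push 8): res(4,1)=8
after path 3 (7→5→1→4→8, push 20): res(4,1)=28
after path 4 (7→5→10→2→8, push 5): res(4,1)=28
after path 5 (7→9→4→1→3→2→8, push 3): res(4,1)=25

Residual capacity of (4,1): 25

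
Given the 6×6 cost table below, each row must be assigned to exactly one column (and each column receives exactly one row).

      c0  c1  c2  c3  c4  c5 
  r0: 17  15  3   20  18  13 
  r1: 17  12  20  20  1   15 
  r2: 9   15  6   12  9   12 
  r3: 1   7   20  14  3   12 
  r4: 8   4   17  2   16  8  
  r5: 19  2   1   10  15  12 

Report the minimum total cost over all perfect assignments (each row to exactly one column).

optimal assignment: row0→col2 (cost 3), row1→col4 (cost 1), row2→col5 (cost 12), row3→col0 (cost 1), row4→col3 (cost 2), row5→col1 (cost 2)
total = 3 + 1 + 12 + 1 + 2 + 2 = 21

Minimum assignment cost: 21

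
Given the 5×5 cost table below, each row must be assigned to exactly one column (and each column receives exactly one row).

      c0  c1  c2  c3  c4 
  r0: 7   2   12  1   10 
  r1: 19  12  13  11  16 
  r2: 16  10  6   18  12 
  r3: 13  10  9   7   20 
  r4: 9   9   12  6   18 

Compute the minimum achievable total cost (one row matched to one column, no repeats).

optimal assignment: row0→col1 (cost 2), row1→col4 (cost 16), row2→col2 (cost 6), row3→col3 (cost 7), row4→col0 (cost 9)
total = 2 + 16 + 6 + 7 + 9 = 40

Minimum assignment cost: 40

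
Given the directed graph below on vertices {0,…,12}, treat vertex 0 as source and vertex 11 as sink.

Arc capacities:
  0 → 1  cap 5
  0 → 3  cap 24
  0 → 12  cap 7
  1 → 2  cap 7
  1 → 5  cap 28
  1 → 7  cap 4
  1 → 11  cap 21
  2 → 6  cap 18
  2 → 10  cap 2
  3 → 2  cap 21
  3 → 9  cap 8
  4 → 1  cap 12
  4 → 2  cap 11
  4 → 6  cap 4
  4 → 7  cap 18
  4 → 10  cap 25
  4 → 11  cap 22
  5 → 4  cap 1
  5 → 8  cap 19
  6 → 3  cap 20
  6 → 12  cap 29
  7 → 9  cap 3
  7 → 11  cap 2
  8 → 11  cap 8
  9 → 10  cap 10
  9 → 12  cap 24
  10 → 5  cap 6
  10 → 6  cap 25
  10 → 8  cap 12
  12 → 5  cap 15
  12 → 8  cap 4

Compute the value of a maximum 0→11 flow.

augment #1: 0→1→11 bottleneck 5, total now 5
augment #2: 0→12→8→11 bottleneck 4, total now 9
augment #3: 0→12→5→4→11 bottleneck 1, total now 10
augment #4: 0→12→5→8→11 bottleneck 2, total now 12
augment #5: 0→3→2→10→8→11 bottleneck 2, total now 14

Maximum flow value: 14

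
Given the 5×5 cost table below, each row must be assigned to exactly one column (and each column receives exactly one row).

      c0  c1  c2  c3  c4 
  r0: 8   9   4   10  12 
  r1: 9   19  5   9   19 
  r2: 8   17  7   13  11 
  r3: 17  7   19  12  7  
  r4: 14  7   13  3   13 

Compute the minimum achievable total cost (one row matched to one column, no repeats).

Minimum assignment cost: 32

optimal assignment: row0→col1 (cost 9), row1→col2 (cost 5), row2→col0 (cost 8), row3→col4 (cost 7), row4→col3 (cost 3)
total = 9 + 5 + 8 + 7 + 3 = 32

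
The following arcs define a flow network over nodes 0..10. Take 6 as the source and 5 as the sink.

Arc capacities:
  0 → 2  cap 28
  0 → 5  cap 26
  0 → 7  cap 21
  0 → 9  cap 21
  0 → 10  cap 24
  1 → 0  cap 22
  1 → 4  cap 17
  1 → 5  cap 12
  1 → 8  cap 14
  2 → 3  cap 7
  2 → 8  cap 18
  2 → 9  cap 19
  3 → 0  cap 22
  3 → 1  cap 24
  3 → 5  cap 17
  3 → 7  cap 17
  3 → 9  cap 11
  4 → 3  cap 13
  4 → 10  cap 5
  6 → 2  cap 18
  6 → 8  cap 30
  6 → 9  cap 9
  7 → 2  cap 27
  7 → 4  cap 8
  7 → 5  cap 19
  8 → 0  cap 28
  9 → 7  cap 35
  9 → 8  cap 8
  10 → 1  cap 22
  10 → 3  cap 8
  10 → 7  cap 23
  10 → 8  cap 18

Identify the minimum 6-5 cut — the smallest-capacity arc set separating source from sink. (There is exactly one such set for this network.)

augment #1: 6→2→3→5 push 7
augment #2: 6→8→0→5 push 26
augment #3: 6→9→7→5 push 9
augment #4: 6→2→9→7→5 push 10
augment #5: 6→8→0→10→1→5 push 2
augment #6: 6→2→9→7→4→3→5 push 1
max flow = 55; residual-reachable set from 6 gives S-side
cut edges (S→T): {(6,2), (6,9), (8,0)} total cap 55

Min-cut arcs: {(6,2), (6,9), (8,0)} (total capacity 55)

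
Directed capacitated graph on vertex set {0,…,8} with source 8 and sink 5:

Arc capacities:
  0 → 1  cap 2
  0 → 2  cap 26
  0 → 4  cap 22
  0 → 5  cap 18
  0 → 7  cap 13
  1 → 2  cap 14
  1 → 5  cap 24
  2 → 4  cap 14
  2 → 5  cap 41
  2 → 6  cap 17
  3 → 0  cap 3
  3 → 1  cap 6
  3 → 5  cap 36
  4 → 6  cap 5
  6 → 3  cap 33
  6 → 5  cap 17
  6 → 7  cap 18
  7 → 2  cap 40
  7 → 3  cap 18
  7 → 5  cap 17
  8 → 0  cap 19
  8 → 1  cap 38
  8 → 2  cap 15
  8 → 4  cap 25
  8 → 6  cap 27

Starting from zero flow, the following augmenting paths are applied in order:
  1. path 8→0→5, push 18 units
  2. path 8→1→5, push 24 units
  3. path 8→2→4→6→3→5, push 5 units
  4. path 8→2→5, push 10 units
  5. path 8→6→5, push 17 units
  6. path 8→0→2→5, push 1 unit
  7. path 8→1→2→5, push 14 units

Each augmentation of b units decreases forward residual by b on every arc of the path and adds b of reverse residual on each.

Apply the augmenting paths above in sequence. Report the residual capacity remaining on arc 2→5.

Residual capacity of (2,5): 16

after path 1 (8→0→5, push 18): res(2,5)=41
after path 2 (8→1→5, push 24): res(2,5)=41
after path 3 (8→2→4→6→3→5, push 5): res(2,5)=41
after path 4 (8→2→5, push 10): res(2,5)=31
after path 5 (8→6→5, push 17): res(2,5)=31
after path 6 (8→0→2→5, push 1): res(2,5)=30
after path 7 (8→1→2→5, push 14): res(2,5)=16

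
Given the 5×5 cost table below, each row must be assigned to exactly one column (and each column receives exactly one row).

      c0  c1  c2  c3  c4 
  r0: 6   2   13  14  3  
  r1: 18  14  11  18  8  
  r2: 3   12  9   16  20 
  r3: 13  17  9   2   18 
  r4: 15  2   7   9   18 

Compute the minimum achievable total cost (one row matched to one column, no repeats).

optimal assignment: row0→col4 (cost 3), row1→col2 (cost 11), row2→col0 (cost 3), row3→col3 (cost 2), row4→col1 (cost 2)
total = 3 + 11 + 3 + 2 + 2 = 21

Minimum assignment cost: 21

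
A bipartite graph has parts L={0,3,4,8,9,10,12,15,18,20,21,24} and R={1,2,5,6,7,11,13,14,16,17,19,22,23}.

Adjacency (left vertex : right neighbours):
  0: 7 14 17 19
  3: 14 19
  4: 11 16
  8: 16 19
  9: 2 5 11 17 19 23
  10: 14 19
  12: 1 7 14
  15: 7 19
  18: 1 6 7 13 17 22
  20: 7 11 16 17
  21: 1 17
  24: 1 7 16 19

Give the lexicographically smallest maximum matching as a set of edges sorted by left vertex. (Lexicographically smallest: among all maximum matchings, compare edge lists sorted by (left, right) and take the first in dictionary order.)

Lex-smallest maximum matching: {(0,7), (3,14), (4,11), (8,16), (9,2), (10,19), (12,1), (18,6), (20,17)}

|M| = 9 (so the lex-smallest maximum matching has 9 edges)
process left vertices in ascending order; for each, take the smallest-labelled available neighbour that still permits 9 edges overall, or leave it unmatched if none does
lex-smallest matching: {0-7, 3-14, 4-11, 8-16, 9-2, 10-19, 12-1, 18-6, 20-17}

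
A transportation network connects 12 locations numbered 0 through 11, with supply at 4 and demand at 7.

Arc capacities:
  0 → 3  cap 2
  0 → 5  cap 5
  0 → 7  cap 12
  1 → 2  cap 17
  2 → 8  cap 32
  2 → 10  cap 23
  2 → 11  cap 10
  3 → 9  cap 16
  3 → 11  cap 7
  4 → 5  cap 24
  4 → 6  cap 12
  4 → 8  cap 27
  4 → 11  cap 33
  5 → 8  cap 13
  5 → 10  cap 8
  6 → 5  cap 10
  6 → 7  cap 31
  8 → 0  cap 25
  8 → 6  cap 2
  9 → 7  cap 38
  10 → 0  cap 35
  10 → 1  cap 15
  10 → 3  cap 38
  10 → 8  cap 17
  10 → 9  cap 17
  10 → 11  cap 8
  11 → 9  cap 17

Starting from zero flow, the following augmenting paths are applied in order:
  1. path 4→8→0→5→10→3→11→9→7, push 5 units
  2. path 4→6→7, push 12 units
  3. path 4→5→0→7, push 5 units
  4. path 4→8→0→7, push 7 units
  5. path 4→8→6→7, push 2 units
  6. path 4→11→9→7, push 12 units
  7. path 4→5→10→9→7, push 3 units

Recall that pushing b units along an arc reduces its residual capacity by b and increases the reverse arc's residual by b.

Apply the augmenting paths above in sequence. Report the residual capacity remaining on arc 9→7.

after path 1 (4→8→0→5→10→3→11→9→7, push 5): res(9,7)=33
after path 2 (4→6→7, push 12): res(9,7)=33
after path 3 (4→5→0→7, push 5): res(9,7)=33
after path 4 (4→8→0→7, push 7): res(9,7)=33
after path 5 (4→8→6→7, push 2): res(9,7)=33
after path 6 (4→11→9→7, push 12): res(9,7)=21
after path 7 (4→5→10→9→7, push 3): res(9,7)=18

Residual capacity of (9,7): 18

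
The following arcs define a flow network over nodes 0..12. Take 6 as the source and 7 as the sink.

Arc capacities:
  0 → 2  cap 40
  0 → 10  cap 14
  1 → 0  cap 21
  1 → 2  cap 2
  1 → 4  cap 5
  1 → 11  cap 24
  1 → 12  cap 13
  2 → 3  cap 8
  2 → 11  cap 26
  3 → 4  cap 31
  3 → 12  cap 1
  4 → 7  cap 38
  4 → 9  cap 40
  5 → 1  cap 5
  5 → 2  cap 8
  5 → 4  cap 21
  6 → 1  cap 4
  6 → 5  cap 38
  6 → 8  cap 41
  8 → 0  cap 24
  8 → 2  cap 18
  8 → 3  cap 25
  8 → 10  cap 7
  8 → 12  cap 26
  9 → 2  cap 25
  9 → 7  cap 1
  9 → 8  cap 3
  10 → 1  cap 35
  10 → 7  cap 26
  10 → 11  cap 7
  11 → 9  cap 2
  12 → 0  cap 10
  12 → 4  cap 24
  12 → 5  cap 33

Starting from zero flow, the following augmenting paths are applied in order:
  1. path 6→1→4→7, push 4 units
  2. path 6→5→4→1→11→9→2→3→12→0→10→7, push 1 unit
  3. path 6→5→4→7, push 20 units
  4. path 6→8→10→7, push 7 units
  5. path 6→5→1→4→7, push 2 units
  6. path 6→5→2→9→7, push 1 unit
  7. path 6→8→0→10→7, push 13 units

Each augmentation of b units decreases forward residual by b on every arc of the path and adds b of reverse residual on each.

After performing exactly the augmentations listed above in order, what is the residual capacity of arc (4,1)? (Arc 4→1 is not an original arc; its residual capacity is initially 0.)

after path 1 (6→1→4→7, push 4): res(4,1)=4
after path 2 (6→5→4→1→11→9→2→3→12→0→10→7, push 1): res(4,1)=3
after path 3 (6→5→4→7, push 20): res(4,1)=3
after path 4 (6→8→10→7, push 7): res(4,1)=3
after path 5 (6→5→1→4→7, push 2): res(4,1)=5
after path 6 (6→5→2→9→7, push 1): res(4,1)=5
after path 7 (6→8→0→10→7, push 13): res(4,1)=5

Residual capacity of (4,1): 5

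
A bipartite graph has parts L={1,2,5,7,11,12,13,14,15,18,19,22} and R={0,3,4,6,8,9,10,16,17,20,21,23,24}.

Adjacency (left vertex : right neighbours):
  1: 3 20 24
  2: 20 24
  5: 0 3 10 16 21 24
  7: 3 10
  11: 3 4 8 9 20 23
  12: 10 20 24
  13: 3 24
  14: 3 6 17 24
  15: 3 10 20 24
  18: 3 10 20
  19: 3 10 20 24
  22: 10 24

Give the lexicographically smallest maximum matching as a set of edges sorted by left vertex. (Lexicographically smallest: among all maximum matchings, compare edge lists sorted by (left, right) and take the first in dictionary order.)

|M| = 7 (so the lex-smallest maximum matching has 7 edges)
process left vertices in ascending order; for each, take the smallest-labelled available neighbour that still permits 7 edges overall, or leave it unmatched if none does
lex-smallest matching: {1-3, 2-20, 5-0, 7-10, 11-4, 12-24, 14-6}

Lex-smallest maximum matching: {(1,3), (2,20), (5,0), (7,10), (11,4), (12,24), (14,6)}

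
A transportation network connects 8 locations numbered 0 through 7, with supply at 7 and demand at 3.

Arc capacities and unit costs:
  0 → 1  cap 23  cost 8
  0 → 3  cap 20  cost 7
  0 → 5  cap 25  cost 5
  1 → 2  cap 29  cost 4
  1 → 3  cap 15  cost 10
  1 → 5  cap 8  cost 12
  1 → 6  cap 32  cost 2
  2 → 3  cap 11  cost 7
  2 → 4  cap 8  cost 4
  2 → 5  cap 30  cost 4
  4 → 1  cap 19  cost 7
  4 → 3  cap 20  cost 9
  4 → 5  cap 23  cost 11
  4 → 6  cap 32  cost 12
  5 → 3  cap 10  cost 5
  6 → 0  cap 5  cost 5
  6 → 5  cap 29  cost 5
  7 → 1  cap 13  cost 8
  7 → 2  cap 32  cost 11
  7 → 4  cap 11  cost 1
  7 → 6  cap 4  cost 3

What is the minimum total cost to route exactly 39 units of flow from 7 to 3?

shortest-cost path #1: 7→4→3 push 11 @ unit cost 10 (adds 110)
shortest-cost path #2: 7→6→5→3 push 4 @ unit cost 13 (adds 52)
shortest-cost path #3: 7→1→3 push 13 @ unit cost 18 (adds 234)
shortest-cost path #4: 7→2→3 push 11 @ unit cost 18 (adds 198)
total cost = 594

Minimum cost for 39 units: 594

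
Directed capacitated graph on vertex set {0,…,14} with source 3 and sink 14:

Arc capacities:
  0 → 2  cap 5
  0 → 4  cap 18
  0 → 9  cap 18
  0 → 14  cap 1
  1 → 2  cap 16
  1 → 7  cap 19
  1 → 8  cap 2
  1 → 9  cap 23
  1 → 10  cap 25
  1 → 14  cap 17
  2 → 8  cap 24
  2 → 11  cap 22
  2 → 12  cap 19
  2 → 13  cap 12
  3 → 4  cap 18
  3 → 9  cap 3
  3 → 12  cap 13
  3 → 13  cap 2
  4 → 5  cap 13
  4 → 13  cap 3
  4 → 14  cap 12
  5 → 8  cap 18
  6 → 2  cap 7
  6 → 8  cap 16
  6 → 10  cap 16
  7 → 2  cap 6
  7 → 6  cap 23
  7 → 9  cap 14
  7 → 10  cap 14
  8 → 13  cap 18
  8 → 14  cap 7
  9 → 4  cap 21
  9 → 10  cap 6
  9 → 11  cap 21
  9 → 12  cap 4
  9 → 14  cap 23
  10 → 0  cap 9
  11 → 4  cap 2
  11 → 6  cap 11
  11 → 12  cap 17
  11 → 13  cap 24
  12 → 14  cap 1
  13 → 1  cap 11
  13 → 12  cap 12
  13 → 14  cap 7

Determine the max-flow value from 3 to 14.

augment #1: 3→4→14 bottleneck 12, total now 12
augment #2: 3→9→14 bottleneck 3, total now 15
augment #3: 3→12→14 bottleneck 1, total now 16
augment #4: 3→13→14 bottleneck 2, total now 18
augment #5: 3→4→13→14 bottleneck 3, total now 21
augment #6: 3→4→5→8→14 bottleneck 3, total now 24

Maximum flow value: 24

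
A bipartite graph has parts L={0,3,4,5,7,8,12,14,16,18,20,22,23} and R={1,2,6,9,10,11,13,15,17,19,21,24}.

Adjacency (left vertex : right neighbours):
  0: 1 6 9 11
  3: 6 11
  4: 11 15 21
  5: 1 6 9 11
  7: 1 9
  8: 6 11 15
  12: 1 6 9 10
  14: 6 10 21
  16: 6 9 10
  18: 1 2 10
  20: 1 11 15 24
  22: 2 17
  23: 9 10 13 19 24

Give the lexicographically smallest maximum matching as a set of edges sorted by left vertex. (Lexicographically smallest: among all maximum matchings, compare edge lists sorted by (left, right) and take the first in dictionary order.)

Lex-smallest maximum matching: {(0,1), (3,6), (4,11), (5,9), (8,15), (12,10), (14,21), (18,2), (20,24), (22,17), (23,13)}

|M| = 11 (so the lex-smallest maximum matching has 11 edges)
process left vertices in ascending order; for each, take the smallest-labelled available neighbour that still permits 11 edges overall, or leave it unmatched if none does
lex-smallest matching: {0-1, 3-6, 4-11, 5-9, 8-15, 12-10, 14-21, 18-2, 20-24, 22-17, 23-13}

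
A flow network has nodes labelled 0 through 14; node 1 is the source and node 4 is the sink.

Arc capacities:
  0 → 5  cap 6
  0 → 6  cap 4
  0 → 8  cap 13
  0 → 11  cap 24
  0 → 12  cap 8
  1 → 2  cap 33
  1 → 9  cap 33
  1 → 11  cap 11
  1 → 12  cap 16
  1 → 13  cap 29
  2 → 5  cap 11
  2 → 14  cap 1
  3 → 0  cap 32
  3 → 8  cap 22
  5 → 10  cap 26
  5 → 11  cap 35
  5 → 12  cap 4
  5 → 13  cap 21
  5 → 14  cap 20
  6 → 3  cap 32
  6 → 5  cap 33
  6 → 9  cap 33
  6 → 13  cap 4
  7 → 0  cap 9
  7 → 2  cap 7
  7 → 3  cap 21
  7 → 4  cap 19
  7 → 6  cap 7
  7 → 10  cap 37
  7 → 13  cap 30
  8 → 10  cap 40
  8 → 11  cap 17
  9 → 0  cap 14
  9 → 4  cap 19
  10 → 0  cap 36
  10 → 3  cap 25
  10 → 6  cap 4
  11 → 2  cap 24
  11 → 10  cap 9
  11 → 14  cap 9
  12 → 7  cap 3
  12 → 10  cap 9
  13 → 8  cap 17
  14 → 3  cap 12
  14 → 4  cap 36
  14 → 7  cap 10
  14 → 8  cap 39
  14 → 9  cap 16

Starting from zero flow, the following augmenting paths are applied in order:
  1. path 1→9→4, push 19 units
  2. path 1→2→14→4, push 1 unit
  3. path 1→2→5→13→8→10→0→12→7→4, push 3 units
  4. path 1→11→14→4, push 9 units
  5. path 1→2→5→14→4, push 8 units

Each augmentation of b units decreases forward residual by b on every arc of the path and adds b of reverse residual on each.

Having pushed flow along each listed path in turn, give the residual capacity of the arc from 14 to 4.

Residual capacity of (14,4): 18

after path 1 (1→9→4, push 19): res(14,4)=36
after path 2 (1→2→14→4, push 1): res(14,4)=35
after path 3 (1→2→5→13→8→10→0→12→7→4, push 3): res(14,4)=35
after path 4 (1→11→14→4, push 9): res(14,4)=26
after path 5 (1→2→5→14→4, push 8): res(14,4)=18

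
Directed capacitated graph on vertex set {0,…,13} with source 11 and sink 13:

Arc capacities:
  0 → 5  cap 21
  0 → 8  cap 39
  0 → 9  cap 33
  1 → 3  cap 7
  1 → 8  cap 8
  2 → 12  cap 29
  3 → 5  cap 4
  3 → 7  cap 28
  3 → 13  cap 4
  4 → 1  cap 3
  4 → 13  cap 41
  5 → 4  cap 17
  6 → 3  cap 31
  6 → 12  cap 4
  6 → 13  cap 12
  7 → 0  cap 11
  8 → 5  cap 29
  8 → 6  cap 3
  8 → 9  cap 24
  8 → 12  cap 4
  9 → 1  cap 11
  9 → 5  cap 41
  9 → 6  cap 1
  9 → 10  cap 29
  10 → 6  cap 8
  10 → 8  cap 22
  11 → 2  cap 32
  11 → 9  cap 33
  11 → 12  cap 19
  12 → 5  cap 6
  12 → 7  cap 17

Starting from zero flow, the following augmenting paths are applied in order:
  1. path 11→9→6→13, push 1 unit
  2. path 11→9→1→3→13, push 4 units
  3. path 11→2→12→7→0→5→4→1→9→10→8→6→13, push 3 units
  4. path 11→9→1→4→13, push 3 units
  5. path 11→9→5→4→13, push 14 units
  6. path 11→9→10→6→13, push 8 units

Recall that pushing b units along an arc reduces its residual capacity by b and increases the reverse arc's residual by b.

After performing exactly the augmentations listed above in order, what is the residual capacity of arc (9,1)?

after path 1 (11→9→6→13, push 1): res(9,1)=11
after path 2 (11→9→1→3→13, push 4): res(9,1)=7
after path 3 (11→2→12→7→0→5→4→1→9→10→8→6→13, push 3): res(9,1)=10
after path 4 (11→9→1→4→13, push 3): res(9,1)=7
after path 5 (11→9→5→4→13, push 14): res(9,1)=7
after path 6 (11→9→10→6→13, push 8): res(9,1)=7

Residual capacity of (9,1): 7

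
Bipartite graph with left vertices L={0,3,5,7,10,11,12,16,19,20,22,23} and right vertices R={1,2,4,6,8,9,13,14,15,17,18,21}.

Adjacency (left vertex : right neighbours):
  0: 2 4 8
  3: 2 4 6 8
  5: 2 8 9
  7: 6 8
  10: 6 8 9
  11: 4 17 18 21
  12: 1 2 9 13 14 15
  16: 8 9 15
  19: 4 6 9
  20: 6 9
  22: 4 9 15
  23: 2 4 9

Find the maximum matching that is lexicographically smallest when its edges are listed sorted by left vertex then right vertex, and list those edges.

|M| = 8 (so the lex-smallest maximum matching has 8 edges)
process left vertices in ascending order; for each, take the smallest-labelled available neighbour that still permits 8 edges overall, or leave it unmatched if none does
lex-smallest matching: {0-2, 3-4, 5-8, 7-6, 10-9, 11-17, 12-1, 16-15}

Lex-smallest maximum matching: {(0,2), (3,4), (5,8), (7,6), (10,9), (11,17), (12,1), (16,15)}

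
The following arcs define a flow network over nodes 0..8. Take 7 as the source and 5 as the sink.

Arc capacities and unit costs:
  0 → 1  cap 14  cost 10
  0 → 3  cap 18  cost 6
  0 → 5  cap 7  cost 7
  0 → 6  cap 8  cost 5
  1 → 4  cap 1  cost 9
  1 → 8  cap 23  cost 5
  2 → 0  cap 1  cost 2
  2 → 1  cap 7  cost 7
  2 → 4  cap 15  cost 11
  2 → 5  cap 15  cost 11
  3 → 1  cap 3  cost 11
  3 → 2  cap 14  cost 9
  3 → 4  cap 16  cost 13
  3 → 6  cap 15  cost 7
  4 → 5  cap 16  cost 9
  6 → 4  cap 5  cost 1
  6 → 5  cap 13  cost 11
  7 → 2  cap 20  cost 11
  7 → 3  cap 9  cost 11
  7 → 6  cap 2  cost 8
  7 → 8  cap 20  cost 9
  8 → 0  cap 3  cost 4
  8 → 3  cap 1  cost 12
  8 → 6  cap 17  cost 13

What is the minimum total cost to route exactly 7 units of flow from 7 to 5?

Minimum cost for 7 units: 138

shortest-cost path #1: 7→6→4→5 push 2 @ unit cost 18 (adds 36)
shortest-cost path #2: 7→8→0→5 push 3 @ unit cost 20 (adds 60)
shortest-cost path #3: 7→2→0→5 push 1 @ unit cost 20 (adds 20)
shortest-cost path #4: 7→2→5 push 1 @ unit cost 22 (adds 22)
total cost = 138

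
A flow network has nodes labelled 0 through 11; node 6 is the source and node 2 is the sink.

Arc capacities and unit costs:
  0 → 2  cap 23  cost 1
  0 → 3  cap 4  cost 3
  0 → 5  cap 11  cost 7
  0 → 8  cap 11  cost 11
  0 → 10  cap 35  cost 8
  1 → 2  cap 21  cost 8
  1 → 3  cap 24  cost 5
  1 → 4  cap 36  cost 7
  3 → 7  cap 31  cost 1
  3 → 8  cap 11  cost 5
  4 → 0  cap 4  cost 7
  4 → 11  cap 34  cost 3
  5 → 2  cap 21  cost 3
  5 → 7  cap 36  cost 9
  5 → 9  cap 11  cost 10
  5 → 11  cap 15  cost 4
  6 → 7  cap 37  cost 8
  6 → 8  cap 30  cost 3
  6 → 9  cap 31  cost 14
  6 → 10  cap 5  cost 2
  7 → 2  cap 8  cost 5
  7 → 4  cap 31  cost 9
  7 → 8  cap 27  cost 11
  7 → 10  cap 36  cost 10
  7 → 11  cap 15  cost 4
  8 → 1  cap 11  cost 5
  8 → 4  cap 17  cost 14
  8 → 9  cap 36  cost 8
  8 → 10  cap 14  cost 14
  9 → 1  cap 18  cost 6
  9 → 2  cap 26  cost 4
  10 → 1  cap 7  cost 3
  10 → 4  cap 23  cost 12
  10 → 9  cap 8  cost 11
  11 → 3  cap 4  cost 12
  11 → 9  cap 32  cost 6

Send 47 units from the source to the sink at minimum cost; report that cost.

shortest-cost path #1: 6→7→2 push 8 @ unit cost 13 (adds 104)
shortest-cost path #2: 6→10→1→2 push 5 @ unit cost 13 (adds 65)
shortest-cost path #3: 6→8→9→2 push 26 @ unit cost 15 (adds 390)
shortest-cost path #4: 6→8→1→2 push 4 @ unit cost 16 (adds 64)
shortest-cost path #5: 6→9→8→1→2 push 4 @ unit cost 19 (adds 76)
total cost = 699

Minimum cost for 47 units: 699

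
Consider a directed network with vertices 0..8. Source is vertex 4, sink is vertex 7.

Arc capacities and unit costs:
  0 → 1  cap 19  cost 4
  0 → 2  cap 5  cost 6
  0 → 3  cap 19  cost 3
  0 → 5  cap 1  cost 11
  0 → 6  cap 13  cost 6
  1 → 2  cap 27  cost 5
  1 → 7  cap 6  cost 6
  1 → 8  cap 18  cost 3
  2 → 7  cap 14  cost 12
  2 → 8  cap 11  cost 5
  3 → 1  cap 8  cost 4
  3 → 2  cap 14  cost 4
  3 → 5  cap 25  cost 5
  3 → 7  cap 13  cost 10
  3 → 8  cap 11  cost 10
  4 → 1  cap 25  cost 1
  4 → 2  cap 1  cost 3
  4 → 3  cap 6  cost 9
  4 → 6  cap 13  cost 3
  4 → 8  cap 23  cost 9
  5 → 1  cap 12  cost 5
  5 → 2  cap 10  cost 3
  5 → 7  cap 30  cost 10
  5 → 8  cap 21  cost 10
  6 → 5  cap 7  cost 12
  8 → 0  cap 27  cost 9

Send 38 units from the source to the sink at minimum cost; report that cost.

Minimum cost for 38 units: 710

shortest-cost path #1: 4→1→7 push 6 @ unit cost 7 (adds 42)
shortest-cost path #2: 4→2→7 push 1 @ unit cost 15 (adds 15)
shortest-cost path #3: 4→1→2→7 push 13 @ unit cost 18 (adds 234)
shortest-cost path #4: 4→3→7 push 6 @ unit cost 19 (adds 114)
shortest-cost path #5: 4→6→5→7 push 7 @ unit cost 25 (adds 175)
shortest-cost path #6: 4→1→8→0→3→7 push 5 @ unit cost 26 (adds 130)
total cost = 710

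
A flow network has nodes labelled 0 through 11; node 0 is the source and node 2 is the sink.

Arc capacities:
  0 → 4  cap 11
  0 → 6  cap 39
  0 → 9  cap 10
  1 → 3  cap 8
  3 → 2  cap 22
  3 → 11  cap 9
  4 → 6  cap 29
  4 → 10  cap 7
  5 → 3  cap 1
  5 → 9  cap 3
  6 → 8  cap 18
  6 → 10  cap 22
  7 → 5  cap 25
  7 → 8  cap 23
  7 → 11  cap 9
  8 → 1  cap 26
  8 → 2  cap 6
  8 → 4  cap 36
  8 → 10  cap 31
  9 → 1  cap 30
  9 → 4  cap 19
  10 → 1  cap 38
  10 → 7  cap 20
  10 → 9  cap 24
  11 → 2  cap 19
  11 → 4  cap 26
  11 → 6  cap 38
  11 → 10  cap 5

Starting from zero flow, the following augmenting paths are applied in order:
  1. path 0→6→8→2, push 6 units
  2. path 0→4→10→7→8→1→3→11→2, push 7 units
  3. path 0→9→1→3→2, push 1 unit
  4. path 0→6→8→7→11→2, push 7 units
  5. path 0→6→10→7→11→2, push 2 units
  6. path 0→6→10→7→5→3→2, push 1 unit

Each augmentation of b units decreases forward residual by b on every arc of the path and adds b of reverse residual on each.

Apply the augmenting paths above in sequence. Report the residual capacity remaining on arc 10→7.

Residual capacity of (10,7): 10

after path 1 (0→6→8→2, push 6): res(10,7)=20
after path 2 (0→4→10→7→8→1→3→11→2, push 7): res(10,7)=13
after path 3 (0→9→1→3→2, push 1): res(10,7)=13
after path 4 (0→6→8→7→11→2, push 7): res(10,7)=13
after path 5 (0→6→10→7→11→2, push 2): res(10,7)=11
after path 6 (0→6→10→7→5→3→2, push 1): res(10,7)=10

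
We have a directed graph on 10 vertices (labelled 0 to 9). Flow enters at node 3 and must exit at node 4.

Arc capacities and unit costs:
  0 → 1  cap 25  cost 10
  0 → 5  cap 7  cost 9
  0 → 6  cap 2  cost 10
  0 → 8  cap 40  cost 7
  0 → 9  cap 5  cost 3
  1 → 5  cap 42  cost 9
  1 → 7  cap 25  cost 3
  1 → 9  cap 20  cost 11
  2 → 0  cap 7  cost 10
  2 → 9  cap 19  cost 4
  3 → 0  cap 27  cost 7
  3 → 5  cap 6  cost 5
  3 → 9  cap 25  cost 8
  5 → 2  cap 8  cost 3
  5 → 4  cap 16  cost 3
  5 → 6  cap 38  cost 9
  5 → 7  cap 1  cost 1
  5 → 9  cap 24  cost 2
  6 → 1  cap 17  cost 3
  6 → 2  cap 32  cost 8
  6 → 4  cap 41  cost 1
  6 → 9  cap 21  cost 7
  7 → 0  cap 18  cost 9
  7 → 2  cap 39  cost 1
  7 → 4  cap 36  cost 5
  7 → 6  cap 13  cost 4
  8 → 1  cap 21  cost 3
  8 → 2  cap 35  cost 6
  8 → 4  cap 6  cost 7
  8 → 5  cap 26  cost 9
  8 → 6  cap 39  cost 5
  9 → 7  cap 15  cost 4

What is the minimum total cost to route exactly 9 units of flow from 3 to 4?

Minimum cost for 9 units: 99

shortest-cost path #1: 3→5→4 push 6 @ unit cost 8 (adds 48)
shortest-cost path #2: 3→9→7→4 push 3 @ unit cost 17 (adds 51)
total cost = 99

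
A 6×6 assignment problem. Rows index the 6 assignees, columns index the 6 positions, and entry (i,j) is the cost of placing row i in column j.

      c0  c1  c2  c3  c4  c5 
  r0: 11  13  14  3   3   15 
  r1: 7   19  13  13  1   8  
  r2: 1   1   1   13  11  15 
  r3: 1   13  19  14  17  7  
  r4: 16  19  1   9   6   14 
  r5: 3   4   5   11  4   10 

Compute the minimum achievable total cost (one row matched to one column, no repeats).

Minimum assignment cost: 16

optimal assignment: row0→col3 (cost 3), row1→col4 (cost 1), row2→col1 (cost 1), row3→col5 (cost 7), row4→col2 (cost 1), row5→col0 (cost 3)
total = 3 + 1 + 1 + 7 + 1 + 3 = 16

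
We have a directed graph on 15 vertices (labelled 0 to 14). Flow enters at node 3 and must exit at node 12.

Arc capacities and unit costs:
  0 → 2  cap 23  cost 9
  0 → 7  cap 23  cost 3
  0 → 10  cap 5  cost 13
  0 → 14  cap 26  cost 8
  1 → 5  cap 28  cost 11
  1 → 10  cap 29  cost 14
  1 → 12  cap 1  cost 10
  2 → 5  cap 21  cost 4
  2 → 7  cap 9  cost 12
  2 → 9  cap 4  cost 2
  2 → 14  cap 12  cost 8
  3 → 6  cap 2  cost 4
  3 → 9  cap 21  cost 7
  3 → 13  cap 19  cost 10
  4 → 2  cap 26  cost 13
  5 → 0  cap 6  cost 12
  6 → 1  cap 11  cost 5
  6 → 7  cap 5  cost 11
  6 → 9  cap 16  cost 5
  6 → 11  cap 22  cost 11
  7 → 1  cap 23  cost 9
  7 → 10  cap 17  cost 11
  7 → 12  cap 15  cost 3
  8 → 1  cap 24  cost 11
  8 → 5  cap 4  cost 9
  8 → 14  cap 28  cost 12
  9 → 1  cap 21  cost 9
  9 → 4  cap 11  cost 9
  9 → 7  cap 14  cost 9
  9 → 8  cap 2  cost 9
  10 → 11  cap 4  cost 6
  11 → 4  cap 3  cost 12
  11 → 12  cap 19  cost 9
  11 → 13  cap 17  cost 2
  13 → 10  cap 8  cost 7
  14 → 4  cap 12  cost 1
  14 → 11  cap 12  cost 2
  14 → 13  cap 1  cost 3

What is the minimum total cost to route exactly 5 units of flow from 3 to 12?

shortest-cost path #1: 3→6→7→12 push 2 @ unit cost 18 (adds 36)
shortest-cost path #2: 3→9→7→12 push 3 @ unit cost 19 (adds 57)
total cost = 93

Minimum cost for 5 units: 93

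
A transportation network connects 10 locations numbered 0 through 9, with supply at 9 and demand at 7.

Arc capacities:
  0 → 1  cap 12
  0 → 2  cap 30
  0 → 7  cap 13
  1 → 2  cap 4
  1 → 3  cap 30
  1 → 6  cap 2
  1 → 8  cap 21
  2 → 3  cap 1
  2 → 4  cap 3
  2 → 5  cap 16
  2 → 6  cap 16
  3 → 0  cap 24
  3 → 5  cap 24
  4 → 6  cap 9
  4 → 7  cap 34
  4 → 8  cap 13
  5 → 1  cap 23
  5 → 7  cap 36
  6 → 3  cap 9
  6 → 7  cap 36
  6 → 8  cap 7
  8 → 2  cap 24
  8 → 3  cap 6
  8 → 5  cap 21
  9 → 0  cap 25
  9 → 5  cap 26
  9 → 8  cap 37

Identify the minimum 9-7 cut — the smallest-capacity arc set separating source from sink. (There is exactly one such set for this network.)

Min-cut arcs: {(0,7), (1,6), (2,4), (2,6), (5,7)} (total capacity 70)

augment #1: 9→0→7 push 13
augment #2: 9→5→7 push 26
augment #3: 9→8→5→7 push 10
augment #4: 9→0→1→6→7 push 2
augment #5: 9→0→2→4→7 push 3
augment #6: 9→0→2→6→7 push 7
augment #7: 9→8→2→6→7 push 9
max flow = 70; residual-reachable set from 9 gives S-side
cut edges (S→T): {(0,7), (1,6), (2,4), (2,6), (5,7)} total cap 70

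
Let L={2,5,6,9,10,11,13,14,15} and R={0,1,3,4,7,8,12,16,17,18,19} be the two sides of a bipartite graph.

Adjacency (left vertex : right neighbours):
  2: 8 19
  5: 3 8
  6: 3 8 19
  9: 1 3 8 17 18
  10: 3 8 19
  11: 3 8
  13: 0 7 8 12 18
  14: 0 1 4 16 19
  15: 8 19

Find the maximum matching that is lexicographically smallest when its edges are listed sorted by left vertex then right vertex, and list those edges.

|M| = 6 (so the lex-smallest maximum matching has 6 edges)
process left vertices in ascending order; for each, take the smallest-labelled available neighbour that still permits 6 edges overall, or leave it unmatched if none does
lex-smallest matching: {2-8, 5-3, 6-19, 9-1, 13-0, 14-4}

Lex-smallest maximum matching: {(2,8), (5,3), (6,19), (9,1), (13,0), (14,4)}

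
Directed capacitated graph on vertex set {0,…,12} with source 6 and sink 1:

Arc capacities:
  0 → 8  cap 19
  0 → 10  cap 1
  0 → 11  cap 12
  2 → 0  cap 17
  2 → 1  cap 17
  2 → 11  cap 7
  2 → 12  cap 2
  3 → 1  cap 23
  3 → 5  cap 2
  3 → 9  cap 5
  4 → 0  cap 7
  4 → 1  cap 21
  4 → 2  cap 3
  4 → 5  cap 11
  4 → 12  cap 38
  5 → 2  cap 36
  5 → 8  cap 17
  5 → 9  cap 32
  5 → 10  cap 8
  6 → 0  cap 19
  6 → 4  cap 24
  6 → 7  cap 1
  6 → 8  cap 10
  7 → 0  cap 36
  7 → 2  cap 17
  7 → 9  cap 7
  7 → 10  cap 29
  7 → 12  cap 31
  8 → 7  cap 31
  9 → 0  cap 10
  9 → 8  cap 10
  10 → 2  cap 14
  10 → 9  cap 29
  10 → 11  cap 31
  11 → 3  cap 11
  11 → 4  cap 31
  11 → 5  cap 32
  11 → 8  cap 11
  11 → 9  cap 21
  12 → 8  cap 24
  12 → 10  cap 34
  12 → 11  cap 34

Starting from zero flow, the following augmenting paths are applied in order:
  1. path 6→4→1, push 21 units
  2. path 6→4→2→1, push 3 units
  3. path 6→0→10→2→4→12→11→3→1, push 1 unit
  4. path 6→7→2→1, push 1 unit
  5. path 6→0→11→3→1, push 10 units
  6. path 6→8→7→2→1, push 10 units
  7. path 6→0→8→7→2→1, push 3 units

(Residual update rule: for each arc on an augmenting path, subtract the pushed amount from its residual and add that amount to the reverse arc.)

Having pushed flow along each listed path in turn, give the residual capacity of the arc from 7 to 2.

Residual capacity of (7,2): 3

after path 1 (6→4→1, push 21): res(7,2)=17
after path 2 (6→4→2→1, push 3): res(7,2)=17
after path 3 (6→0→10→2→4→12→11→3→1, push 1): res(7,2)=17
after path 4 (6→7→2→1, push 1): res(7,2)=16
after path 5 (6→0→11→3→1, push 10): res(7,2)=16
after path 6 (6→8→7→2→1, push 10): res(7,2)=6
after path 7 (6→0→8→7→2→1, push 3): res(7,2)=3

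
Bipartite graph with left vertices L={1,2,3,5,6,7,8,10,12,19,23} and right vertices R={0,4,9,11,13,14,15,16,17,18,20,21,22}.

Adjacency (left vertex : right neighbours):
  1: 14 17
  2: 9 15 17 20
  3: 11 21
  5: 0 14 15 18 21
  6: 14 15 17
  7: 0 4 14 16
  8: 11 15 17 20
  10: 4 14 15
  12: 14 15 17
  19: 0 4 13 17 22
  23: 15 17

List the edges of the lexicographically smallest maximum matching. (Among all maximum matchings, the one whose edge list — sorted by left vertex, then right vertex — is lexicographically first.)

|M| = 10 (so the lex-smallest maximum matching has 10 edges)
process left vertices in ascending order; for each, take the smallest-labelled available neighbour that still permits 10 edges overall, or leave it unmatched if none does
lex-smallest matching: {1-14, 2-9, 3-11, 5-0, 6-15, 7-16, 8-20, 10-4, 12-17, 19-13}

Lex-smallest maximum matching: {(1,14), (2,9), (3,11), (5,0), (6,15), (7,16), (8,20), (10,4), (12,17), (19,13)}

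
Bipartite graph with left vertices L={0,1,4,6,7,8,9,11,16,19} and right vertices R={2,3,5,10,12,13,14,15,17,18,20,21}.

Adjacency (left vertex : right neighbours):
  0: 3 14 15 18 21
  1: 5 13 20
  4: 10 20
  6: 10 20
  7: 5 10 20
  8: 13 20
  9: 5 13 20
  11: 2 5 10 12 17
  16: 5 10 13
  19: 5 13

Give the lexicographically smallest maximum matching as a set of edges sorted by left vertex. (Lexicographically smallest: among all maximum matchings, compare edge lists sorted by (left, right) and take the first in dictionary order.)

|M| = 6 (so the lex-smallest maximum matching has 6 edges)
process left vertices in ascending order; for each, take the smallest-labelled available neighbour that still permits 6 edges overall, or leave it unmatched if none does
lex-smallest matching: {0-3, 1-5, 4-10, 6-20, 8-13, 11-2}

Lex-smallest maximum matching: {(0,3), (1,5), (4,10), (6,20), (8,13), (11,2)}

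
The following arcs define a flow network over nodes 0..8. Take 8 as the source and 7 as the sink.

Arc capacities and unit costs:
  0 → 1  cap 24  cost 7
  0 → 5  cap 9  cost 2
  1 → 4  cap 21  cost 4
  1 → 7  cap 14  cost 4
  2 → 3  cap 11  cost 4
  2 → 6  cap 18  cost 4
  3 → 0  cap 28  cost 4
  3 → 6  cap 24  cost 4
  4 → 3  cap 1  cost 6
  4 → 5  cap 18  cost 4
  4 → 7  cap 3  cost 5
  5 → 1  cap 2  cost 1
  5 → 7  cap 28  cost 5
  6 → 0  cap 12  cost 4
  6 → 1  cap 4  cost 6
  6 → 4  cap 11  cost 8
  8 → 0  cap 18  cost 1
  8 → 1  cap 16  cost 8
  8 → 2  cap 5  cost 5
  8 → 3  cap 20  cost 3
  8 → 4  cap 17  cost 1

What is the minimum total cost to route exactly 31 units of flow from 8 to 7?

Minimum cost for 31 units: 290

shortest-cost path #1: 8→4→7 push 3 @ unit cost 6 (adds 18)
shortest-cost path #2: 8→0→5→7 push 9 @ unit cost 8 (adds 72)
shortest-cost path #3: 8→4→5→7 push 14 @ unit cost 10 (adds 140)
shortest-cost path #4: 8→1→7 push 5 @ unit cost 12 (adds 60)
total cost = 290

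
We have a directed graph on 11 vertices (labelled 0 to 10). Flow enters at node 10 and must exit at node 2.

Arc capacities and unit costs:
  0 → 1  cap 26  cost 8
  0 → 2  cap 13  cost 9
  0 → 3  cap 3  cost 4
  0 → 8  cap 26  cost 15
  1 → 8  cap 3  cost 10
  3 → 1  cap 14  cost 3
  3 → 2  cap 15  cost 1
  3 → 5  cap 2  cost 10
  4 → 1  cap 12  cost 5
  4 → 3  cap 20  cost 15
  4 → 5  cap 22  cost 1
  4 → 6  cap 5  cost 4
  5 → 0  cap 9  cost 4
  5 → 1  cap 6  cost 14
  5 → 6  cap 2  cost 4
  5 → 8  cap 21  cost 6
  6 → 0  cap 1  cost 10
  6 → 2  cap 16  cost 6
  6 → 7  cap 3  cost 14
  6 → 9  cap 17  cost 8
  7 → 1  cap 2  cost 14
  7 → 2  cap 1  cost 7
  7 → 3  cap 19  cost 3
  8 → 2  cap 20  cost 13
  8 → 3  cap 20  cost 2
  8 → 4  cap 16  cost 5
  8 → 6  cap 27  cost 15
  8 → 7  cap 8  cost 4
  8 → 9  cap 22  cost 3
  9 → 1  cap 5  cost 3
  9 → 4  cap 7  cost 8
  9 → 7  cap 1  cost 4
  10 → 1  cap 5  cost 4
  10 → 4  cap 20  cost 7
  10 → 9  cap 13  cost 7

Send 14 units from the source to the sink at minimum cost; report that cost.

shortest-cost path #1: 10→9→7→3→2 push 1 @ unit cost 15 (adds 15)
shortest-cost path #2: 10→4→6→2 push 5 @ unit cost 17 (adds 85)
shortest-cost path #3: 10→1→8→3→2 push 3 @ unit cost 17 (adds 51)
shortest-cost path #4: 10→4→5→8→3→2 push 5 @ unit cost 17 (adds 85)
total cost = 236

Minimum cost for 14 units: 236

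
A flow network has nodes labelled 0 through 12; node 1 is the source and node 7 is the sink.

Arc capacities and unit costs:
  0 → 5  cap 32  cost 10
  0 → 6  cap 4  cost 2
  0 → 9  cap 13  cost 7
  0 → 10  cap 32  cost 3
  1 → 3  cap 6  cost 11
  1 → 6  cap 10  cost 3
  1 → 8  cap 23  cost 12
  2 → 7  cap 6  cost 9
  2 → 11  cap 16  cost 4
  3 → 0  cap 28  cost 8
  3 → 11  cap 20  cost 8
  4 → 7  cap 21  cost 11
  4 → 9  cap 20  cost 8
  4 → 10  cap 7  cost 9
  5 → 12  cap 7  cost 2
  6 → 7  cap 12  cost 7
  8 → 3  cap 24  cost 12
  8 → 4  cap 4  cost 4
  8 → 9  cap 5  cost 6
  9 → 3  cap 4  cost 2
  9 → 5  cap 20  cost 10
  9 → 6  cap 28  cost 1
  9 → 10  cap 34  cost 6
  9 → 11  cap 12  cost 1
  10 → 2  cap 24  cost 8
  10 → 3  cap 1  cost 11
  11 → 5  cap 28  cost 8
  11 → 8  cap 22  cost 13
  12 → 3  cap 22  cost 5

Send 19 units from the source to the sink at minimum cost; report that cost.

Minimum cost for 19 units: 377

shortest-cost path #1: 1→6→7 push 10 @ unit cost 10 (adds 100)
shortest-cost path #2: 1→8→9→6→7 push 2 @ unit cost 26 (adds 52)
shortest-cost path #3: 1→8→4→7 push 4 @ unit cost 27 (adds 108)
shortest-cost path #4: 1→3→0→10→2→7 push 3 @ unit cost 39 (adds 117)
total cost = 377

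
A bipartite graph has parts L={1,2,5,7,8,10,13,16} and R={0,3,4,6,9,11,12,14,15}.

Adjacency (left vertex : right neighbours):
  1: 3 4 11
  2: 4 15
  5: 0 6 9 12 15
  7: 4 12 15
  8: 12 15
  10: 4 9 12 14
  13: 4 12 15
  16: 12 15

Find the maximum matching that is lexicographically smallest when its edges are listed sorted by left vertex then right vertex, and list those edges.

Lex-smallest maximum matching: {(1,3), (2,4), (5,0), (7,12), (8,15), (10,9)}

|M| = 6 (so the lex-smallest maximum matching has 6 edges)
process left vertices in ascending order; for each, take the smallest-labelled available neighbour that still permits 6 edges overall, or leave it unmatched if none does
lex-smallest matching: {1-3, 2-4, 5-0, 7-12, 8-15, 10-9}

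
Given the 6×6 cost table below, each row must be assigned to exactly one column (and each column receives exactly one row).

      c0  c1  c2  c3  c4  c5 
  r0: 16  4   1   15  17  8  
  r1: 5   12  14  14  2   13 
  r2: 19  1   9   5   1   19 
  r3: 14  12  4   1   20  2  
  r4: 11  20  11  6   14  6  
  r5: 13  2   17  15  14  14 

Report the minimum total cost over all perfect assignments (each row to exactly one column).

optimal assignment: row0→col2 (cost 1), row1→col0 (cost 5), row2→col4 (cost 1), row3→col3 (cost 1), row4→col5 (cost 6), row5→col1 (cost 2)
total = 1 + 5 + 1 + 1 + 6 + 2 = 16

Minimum assignment cost: 16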